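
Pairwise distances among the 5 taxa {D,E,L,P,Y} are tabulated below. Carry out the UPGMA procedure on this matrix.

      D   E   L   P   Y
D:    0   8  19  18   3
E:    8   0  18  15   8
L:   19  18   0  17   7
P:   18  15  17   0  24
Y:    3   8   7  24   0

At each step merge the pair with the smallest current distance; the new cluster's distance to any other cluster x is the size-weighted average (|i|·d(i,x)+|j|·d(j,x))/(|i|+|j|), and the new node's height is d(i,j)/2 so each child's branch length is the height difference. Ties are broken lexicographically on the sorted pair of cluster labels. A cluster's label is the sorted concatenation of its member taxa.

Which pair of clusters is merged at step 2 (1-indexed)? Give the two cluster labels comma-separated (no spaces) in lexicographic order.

step 1: merge (D,Y) at d=3; branch lengths D→3/2, Y→3/2; new cluster DY
  updated: d(DY,E)=8, d(DY,L)=13, d(DY,P)=21
step 2: merge (DY,E) at d=8; branch lengths DY→5/2, E→4; new cluster DEY
  updated: d(DEY,L)=44/3, d(DEY,P)=19
step 3: merge (DEY,L) at d=44/3; branch lengths DEY→10/3, L→22/3; new cluster DELY
  updated: d(DELY,P)=37/2
step 4: merge (DELY,P) at d=37/2; branch lengths DELY→23/12, P→37/4; new cluster DELPY
final tree: ((((D:3/2,Y:3/2):5/2,E:4):10/3,L:22/3):23/12,P:37/4)
total length: 94/3

DY,E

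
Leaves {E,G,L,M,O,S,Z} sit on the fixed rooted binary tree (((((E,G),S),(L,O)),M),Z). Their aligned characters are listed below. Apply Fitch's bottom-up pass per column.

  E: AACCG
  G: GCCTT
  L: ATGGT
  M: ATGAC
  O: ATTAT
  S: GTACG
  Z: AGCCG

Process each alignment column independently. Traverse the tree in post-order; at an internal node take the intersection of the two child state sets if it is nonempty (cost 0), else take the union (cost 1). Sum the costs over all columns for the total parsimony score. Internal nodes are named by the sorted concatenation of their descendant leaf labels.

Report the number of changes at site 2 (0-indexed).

4

site 0, node EG: E={A} ∪ G={G} → {A,G} (+1)
site 0, node EGS: EG={A,G} ∩ S={G} → {G} (+0)
site 0, node LO: L={A} ∩ O={A} → {A} (+0)
site 0, node EGLOS: EGS={G} ∪ LO={A} → {A,G} (+1)
site 0, node EGLMOS: EGLOS={A,G} ∩ M={A} → {A} (+0)
site 0, node EGLMOSZ: EGLMOS={A} ∩ Z={A} → {A} (+0)
site 1, node EG: E={A} ∪ G={C} → {A,C} (+1)
site 1, node EGS: EG={A,C} ∪ S={T} → {A,C,T} (+1)
site 1, node LO: L={T} ∩ O={T} → {T} (+0)
site 1, node EGLOS: EGS={A,C,T} ∩ LO={T} → {T} (+0)
site 1, node EGLMOS: EGLOS={T} ∩ M={T} → {T} (+0)
site 1, node EGLMOSZ: EGLMOS={T} ∪ Z={G} → {G,T} (+1)
site 2, node EG: E={C} ∩ G={C} → {C} (+0)
site 2, node EGS: EG={C} ∪ S={A} → {A,C} (+1)
site 2, node LO: L={G} ∪ O={T} → {G,T} (+1)
site 2, node EGLOS: EGS={A,C} ∪ LO={G,T} → {A,C,G,T} (+1)
site 2, node EGLMOS: EGLOS={A,C,G,T} ∩ M={G} → {G} (+0)
site 2, node EGLMOSZ: EGLMOS={G} ∪ Z={C} → {C,G} (+1)
site 3, node EG: E={C} ∪ G={T} → {C,T} (+1)
site 3, node EGS: EG={C,T} ∩ S={C} → {C} (+0)
site 3, node LO: L={G} ∪ O={A} → {A,G} (+1)
site 3, node EGLOS: EGS={C} ∪ LO={A,G} → {A,C,G} (+1)
site 3, node EGLMOS: EGLOS={A,C,G} ∩ M={A} → {A} (+0)
site 3, node EGLMOSZ: EGLMOS={A} ∪ Z={C} → {A,C} (+1)
site 4, node EG: E={G} ∪ G={T} → {G,T} (+1)
site 4, node EGS: EG={G,T} ∩ S={G} → {G} (+0)
site 4, node LO: L={T} ∩ O={T} → {T} (+0)
site 4, node EGLOS: EGS={G} ∪ LO={T} → {G,T} (+1)
site 4, node EGLMOS: EGLOS={G,T} ∪ M={C} → {C,G,T} (+1)
site 4, node EGLMOSZ: EGLMOS={C,G,T} ∩ Z={G} → {G} (+0)
per-site changes: [2, 3, 4, 4, 3]; total = 16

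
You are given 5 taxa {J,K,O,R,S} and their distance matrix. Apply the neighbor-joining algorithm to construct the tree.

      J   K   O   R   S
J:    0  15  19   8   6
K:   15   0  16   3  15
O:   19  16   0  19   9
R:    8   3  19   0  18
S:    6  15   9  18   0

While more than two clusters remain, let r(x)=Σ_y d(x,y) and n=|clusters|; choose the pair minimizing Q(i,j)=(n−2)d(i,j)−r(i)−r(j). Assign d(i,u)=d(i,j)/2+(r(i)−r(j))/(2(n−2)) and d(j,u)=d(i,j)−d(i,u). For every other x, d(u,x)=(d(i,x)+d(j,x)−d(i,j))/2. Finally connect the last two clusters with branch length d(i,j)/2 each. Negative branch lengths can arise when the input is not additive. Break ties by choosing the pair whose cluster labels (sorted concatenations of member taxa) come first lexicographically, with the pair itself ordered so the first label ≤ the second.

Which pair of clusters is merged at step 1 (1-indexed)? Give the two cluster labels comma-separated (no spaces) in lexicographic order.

K,R

1. join K+R (d=3, Q=-88) ⇒ KR; edges |K|=5/3, |R|=4/3
  updated: d(J,KR)=10, d(KR,O)=16, d(KR,S)=15
2. join J+KR (d=10, Q=-56) ⇒ JKR; edges |J|=7/2, |KR|=13/2
  updated: d(JKR,O)=25/2, d(JKR,S)=11/2
3. join JKR+O (d=25/2, Q=-27) ⇒ JKOR; edges |JKR|=9/2, |O|=8
  updated: d(JKOR,S)=1
4. join JKOR+S (d=1) ⇒ JKORS; edges |JKOR|=1/2, |S|=1/2
final tree: (((J:7/2,(K:5/3,R:4/3):13/2):9/2,O:8):1/2,S:1/2)
total length: 53/2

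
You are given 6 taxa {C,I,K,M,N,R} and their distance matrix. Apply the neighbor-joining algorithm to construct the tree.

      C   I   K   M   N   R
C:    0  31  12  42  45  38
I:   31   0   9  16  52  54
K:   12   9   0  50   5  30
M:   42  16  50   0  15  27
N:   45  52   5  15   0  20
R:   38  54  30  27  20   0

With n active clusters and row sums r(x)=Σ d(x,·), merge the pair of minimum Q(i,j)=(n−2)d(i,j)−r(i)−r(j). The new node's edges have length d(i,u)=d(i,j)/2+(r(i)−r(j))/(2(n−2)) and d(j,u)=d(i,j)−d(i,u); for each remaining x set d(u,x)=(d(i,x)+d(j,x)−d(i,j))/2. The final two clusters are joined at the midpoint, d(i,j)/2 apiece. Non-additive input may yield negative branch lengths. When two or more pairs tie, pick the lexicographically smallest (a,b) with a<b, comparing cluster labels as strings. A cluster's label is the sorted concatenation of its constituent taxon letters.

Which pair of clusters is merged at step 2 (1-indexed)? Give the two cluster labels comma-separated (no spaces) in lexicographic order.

step 1: merge (I,M) at d=16, Q=-248; branch lengths I→19/2, M→13/2; new cluster IM
  updated: d(C,IM)=57/2, d(IM,K)=43/2, d(IM,N)=51/2, d(IM,R)=65/2
step 2: merge (C,K) at d=12, Q=-156; branch lengths C→91/6, K→-19/6; new cluster CK
  updated: d(CK,IM)=19, d(CK,N)=19, d(CK,R)=28
step 3: merge (CK,IM) at d=19, Q=-105; branch lengths CK→27/4, IM→49/4; new cluster CIKM
  updated: d(CIKM,N)=51/4, d(CIKM,R)=83/4
step 4: merge (CIKM,N) at d=51/4, Q=-107/2; branch lengths CIKM→27/4, N→6; new cluster CIKMN
  updated: d(CIKMN,R)=14
step 5: merge (CIKMN,R) at d=14; branch lengths CIKMN→7, R→7; new cluster CIKMNR
final tree: ((((C:91/6,K:-19/6):27/4,(I:19/2,M:13/2):49/4):27/4,N:6):7,R:7)
total length: 295/4

C,K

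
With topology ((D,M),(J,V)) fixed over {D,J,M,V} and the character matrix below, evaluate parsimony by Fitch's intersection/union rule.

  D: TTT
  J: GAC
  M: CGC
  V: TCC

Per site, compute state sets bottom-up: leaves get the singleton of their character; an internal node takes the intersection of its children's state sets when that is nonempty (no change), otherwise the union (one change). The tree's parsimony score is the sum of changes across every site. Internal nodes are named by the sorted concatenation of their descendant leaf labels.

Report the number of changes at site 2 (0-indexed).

1

DM@0: {T} ∪ {C} = {C,T} (union, +1)
JV@0: {G} ∪ {T} = {G,T} (union, +1)
DJMV@0: {C,T} ∩ {G,T} = {T} (intersection, +0)
DM@1: {T} ∪ {G} = {G,T} (union, +1)
JV@1: {A} ∪ {C} = {A,C} (union, +1)
DJMV@1: {G,T} ∪ {A,C} = {A,C,G,T} (union, +1)
DM@2: {T} ∪ {C} = {C,T} (union, +1)
JV@2: {C} ∩ {C} = {C} (intersection, +0)
DJMV@2: {C,T} ∩ {C} = {C} (intersection, +0)
per-site changes: [2, 3, 1]; total = 6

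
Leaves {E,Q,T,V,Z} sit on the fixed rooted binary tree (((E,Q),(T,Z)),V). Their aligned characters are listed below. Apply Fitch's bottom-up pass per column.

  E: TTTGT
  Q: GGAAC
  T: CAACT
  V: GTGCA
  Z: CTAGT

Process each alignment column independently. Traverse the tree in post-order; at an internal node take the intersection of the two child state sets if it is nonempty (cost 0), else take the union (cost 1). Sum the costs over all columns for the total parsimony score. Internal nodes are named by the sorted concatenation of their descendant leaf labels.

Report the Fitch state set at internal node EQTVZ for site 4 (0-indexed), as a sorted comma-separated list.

A,T

[col 0] EQ: children E:{T}, Q:{G} ∪→ {G,T}; cost 1
[col 0] TZ: children T:{C}, Z:{C} ∩→ {C}; cost 0
[col 0] EQTZ: children EQ:{G,T}, TZ:{C} ∪→ {C,G,T}; cost 1
[col 0] EQTVZ: children EQTZ:{C,G,T}, V:{G} ∩→ {G}; cost 0
[col 1] EQ: children E:{T}, Q:{G} ∪→ {G,T}; cost 1
[col 1] TZ: children T:{A}, Z:{T} ∪→ {A,T}; cost 1
[col 1] EQTZ: children EQ:{G,T}, TZ:{A,T} ∩→ {T}; cost 0
[col 1] EQTVZ: children EQTZ:{T}, V:{T} ∩→ {T}; cost 0
[col 2] EQ: children E:{T}, Q:{A} ∪→ {A,T}; cost 1
[col 2] TZ: children T:{A}, Z:{A} ∩→ {A}; cost 0
[col 2] EQTZ: children EQ:{A,T}, TZ:{A} ∩→ {A}; cost 0
[col 2] EQTVZ: children EQTZ:{A}, V:{G} ∪→ {A,G}; cost 1
[col 3] EQ: children E:{G}, Q:{A} ∪→ {A,G}; cost 1
[col 3] TZ: children T:{C}, Z:{G} ∪→ {C,G}; cost 1
[col 3] EQTZ: children EQ:{A,G}, TZ:{C,G} ∩→ {G}; cost 0
[col 3] EQTVZ: children EQTZ:{G}, V:{C} ∪→ {C,G}; cost 1
[col 4] EQ: children E:{T}, Q:{C} ∪→ {C,T}; cost 1
[col 4] TZ: children T:{T}, Z:{T} ∩→ {T}; cost 0
[col 4] EQTZ: children EQ:{C,T}, TZ:{T} ∩→ {T}; cost 0
[col 4] EQTVZ: children EQTZ:{T}, V:{A} ∪→ {A,T}; cost 1
per-site changes: [2, 2, 2, 3, 2]; total = 11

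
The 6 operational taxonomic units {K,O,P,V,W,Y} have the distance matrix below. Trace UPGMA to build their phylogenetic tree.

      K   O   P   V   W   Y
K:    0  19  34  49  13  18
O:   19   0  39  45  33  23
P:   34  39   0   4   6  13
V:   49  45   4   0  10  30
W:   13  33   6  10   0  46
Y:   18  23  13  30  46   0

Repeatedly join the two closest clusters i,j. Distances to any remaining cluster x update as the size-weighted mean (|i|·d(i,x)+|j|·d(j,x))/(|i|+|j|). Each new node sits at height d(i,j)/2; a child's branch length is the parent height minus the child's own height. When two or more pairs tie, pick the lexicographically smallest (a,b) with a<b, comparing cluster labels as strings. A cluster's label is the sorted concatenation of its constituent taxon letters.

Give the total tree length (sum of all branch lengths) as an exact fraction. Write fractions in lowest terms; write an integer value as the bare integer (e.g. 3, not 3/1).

1063/18

1. join P+V (d=4) ⇒ PV; edges |P|=2, |V|=2
  updated: d(K,PV)=83/2, d(O,PV)=42, d(PV,W)=8, d(PV,Y)=43/2
2. join PV+W (d=8) ⇒ PVW; edges |PV|=2, |W|=4
  updated: d(K,PVW)=32, d(O,PVW)=39, d(PVW,Y)=89/3
3. join K+Y (d=18) ⇒ KY; edges |K|=9, |Y|=9
  updated: d(KY,O)=21, d(KY,PVW)=185/6
4. join KY+O (d=21) ⇒ KOY; edges |KY|=3/2, |O|=21/2
  updated: d(KOY,PVW)=302/9
5. join KOY+PVW (d=302/9) ⇒ KOPVWY; edges |KOY|=113/18, |PVW|=115/9
final tree: (((K:9,Y:9):3/2,O:21/2):113/18,((P:2,V:2):2,W:4):115/9)
total length: 1063/18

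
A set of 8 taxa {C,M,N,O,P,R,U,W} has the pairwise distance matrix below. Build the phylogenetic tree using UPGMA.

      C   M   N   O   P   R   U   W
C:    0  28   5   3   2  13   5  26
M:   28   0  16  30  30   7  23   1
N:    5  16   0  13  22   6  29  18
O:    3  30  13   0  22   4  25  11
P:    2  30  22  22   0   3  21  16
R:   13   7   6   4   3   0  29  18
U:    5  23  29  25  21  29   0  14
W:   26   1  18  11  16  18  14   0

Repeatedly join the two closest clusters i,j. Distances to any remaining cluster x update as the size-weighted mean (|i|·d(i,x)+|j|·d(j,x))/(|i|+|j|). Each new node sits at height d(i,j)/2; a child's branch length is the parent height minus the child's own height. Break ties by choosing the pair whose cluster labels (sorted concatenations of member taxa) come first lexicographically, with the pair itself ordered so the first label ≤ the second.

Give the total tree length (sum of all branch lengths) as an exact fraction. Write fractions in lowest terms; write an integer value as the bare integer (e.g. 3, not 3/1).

1313/30

step 1: merge (M,W) at d=1; branch lengths M→1/2, W→1/2; new cluster MW
  updated: d(C,MW)=27, d(MW,N)=17, d(MW,O)=41/2, d(MW,P)=23, d(MW,R)=25/2, d(MW,U)=37/2
step 2: merge (C,P) at d=2; branch lengths C→1, P→1; new cluster CP
  updated: d(CP,MW)=25, d(CP,N)=27/2, d(CP,O)=25/2, d(CP,R)=8, d(CP,U)=13
step 3: merge (O,R) at d=4; branch lengths O→2, R→2; new cluster OR
  updated: d(CP,OR)=41/4, d(MW,OR)=33/2, d(N,OR)=19/2, d(OR,U)=27
step 4: merge (N,OR) at d=19/2; branch lengths N→19/4, OR→11/4; new cluster NOR
  updated: d(CP,NOR)=34/3, d(MW,NOR)=50/3, d(NOR,U)=83/3
step 5: merge (CP,NOR) at d=34/3; branch lengths CP→14/3, NOR→11/12; new cluster CNOPR
  updated: d(CNOPR,MW)=20, d(CNOPR,U)=109/5
step 6: merge (MW,U) at d=37/2; branch lengths MW→35/4, U→37/4; new cluster MUW
  updated: d(CNOPR,MUW)=103/5
step 7: merge (CNOPR,MUW) at d=103/5; branch lengths CNOPR→139/30, MUW→21/20; new cluster CMNOPRUW
final tree: (((C:1,P:1):14/3,(N:19/4,(O:2,R:2):11/4):11/12):139/30,((M:1/2,W:1/2):35/4,U:37/4):21/20)
total length: 1313/30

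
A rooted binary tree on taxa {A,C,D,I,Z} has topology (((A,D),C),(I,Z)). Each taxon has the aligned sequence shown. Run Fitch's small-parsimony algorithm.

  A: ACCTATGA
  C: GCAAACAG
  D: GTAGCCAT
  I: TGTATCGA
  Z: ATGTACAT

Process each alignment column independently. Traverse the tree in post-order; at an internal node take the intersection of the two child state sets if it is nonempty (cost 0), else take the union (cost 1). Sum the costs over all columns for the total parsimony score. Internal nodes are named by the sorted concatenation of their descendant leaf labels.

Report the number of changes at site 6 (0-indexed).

2

[col 0] AD: children A:{A}, D:{G} ∪→ {A,G}; cost 1
[col 0] ACD: children AD:{A,G}, C:{G} ∩→ {G}; cost 0
[col 0] IZ: children I:{T}, Z:{A} ∪→ {A,T}; cost 1
[col 0] ACDIZ: children ACD:{G}, IZ:{A,T} ∪→ {A,G,T}; cost 1
[col 1] AD: children A:{C}, D:{T} ∪→ {C,T}; cost 1
[col 1] ACD: children AD:{C,T}, C:{C} ∩→ {C}; cost 0
[col 1] IZ: children I:{G}, Z:{T} ∪→ {G,T}; cost 1
[col 1] ACDIZ: children ACD:{C}, IZ:{G,T} ∪→ {C,G,T}; cost 1
[col 2] AD: children A:{C}, D:{A} ∪→ {A,C}; cost 1
[col 2] ACD: children AD:{A,C}, C:{A} ∩→ {A}; cost 0
[col 2] IZ: children I:{T}, Z:{G} ∪→ {G,T}; cost 1
[col 2] ACDIZ: children ACD:{A}, IZ:{G,T} ∪→ {A,G,T}; cost 1
[col 3] AD: children A:{T}, D:{G} ∪→ {G,T}; cost 1
[col 3] ACD: children AD:{G,T}, C:{A} ∪→ {A,G,T}; cost 1
[col 3] IZ: children I:{A}, Z:{T} ∪→ {A,T}; cost 1
[col 3] ACDIZ: children ACD:{A,G,T}, IZ:{A,T} ∩→ {A,T}; cost 0
[col 4] AD: children A:{A}, D:{C} ∪→ {A,C}; cost 1
[col 4] ACD: children AD:{A,C}, C:{A} ∩→ {A}; cost 0
[col 4] IZ: children I:{T}, Z:{A} ∪→ {A,T}; cost 1
[col 4] ACDIZ: children ACD:{A}, IZ:{A,T} ∩→ {A}; cost 0
[col 5] AD: children A:{T}, D:{C} ∪→ {C,T}; cost 1
[col 5] ACD: children AD:{C,T}, C:{C} ∩→ {C}; cost 0
[col 5] IZ: children I:{C}, Z:{C} ∩→ {C}; cost 0
[col 5] ACDIZ: children ACD:{C}, IZ:{C} ∩→ {C}; cost 0
[col 6] AD: children A:{G}, D:{A} ∪→ {A,G}; cost 1
[col 6] ACD: children AD:{A,G}, C:{A} ∩→ {A}; cost 0
[col 6] IZ: children I:{G}, Z:{A} ∪→ {A,G}; cost 1
[col 6] ACDIZ: children ACD:{A}, IZ:{A,G} ∩→ {A}; cost 0
[col 7] AD: children A:{A}, D:{T} ∪→ {A,T}; cost 1
[col 7] ACD: children AD:{A,T}, C:{G} ∪→ {A,G,T}; cost 1
[col 7] IZ: children I:{A}, Z:{T} ∪→ {A,T}; cost 1
[col 7] ACDIZ: children ACD:{A,G,T}, IZ:{A,T} ∩→ {A,T}; cost 0
per-site changes: [3, 3, 3, 3, 2, 1, 2, 3]; total = 20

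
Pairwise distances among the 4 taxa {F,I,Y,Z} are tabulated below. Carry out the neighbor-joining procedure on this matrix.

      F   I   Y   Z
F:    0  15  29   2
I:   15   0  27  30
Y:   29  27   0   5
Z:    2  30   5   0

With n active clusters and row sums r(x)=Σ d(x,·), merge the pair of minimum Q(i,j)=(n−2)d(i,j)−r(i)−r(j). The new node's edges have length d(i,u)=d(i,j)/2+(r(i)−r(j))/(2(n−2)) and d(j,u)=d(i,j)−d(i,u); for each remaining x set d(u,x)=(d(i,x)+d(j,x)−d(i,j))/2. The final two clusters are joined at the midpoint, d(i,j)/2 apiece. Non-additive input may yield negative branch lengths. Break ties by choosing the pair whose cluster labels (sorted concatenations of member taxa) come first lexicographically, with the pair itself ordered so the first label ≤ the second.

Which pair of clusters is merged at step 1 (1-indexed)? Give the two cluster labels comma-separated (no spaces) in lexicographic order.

F,I

1. join F+I (d=15, Q=-88) ⇒ FI; edges |F|=1, |I|=14
  updated: d(FI,Y)=41/2, d(FI,Z)=17/2
2. join FI+Y (d=41/2, Q=-34) ⇒ FIY; edges |FI|=12, |Y|=17/2
  updated: d(FIY,Z)=-7/2
3. join FIY+Z (d=-7/2) ⇒ FIYZ; edges |FIY|=-7/4, |Z|=-7/4
final tree: (((F:1,I:14):12,Y:17/2):-7/4,Z:-7/4)
total length: 32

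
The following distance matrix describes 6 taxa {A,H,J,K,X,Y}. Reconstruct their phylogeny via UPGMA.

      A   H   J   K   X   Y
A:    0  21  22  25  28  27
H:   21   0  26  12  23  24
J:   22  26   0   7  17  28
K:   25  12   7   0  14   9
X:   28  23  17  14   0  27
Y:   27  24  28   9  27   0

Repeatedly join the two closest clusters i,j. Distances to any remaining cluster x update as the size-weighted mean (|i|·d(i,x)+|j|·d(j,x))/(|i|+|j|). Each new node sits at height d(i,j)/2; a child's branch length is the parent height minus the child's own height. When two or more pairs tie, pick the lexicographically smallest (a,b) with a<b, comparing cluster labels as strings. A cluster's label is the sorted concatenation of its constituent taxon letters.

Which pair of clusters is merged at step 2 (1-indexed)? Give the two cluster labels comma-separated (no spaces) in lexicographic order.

1. join J+K (d=7) ⇒ JK; edges |J|=7/2, |K|=7/2
  updated: d(A,JK)=47/2, d(H,JK)=19, d(JK,X)=31/2, d(JK,Y)=37/2
2. join JK+X (d=31/2) ⇒ JKX; edges |JK|=17/4, |X|=31/4
  updated: d(A,JKX)=25, d(H,JKX)=61/3, d(JKX,Y)=64/3
3. join H+JKX (d=61/3) ⇒ HJKX; edges |H|=61/6, |JKX|=29/12
  updated: d(A,HJKX)=24, d(HJKX,Y)=22
4. join HJKX+Y (d=22) ⇒ HJKXY; edges |HJKX|=5/6, |Y|=11
  updated: d(A,HJKXY)=123/5
5. join A+HJKXY (d=123/5) ⇒ AHJKXY; edges |A|=123/10, |HJKXY|=13/10
final tree: (A:123/10,((H:61/6,((J:7/2,K:7/2):17/4,X:31/4):29/12):5/6,Y:11):13/10)
total length: 3421/60

JK,X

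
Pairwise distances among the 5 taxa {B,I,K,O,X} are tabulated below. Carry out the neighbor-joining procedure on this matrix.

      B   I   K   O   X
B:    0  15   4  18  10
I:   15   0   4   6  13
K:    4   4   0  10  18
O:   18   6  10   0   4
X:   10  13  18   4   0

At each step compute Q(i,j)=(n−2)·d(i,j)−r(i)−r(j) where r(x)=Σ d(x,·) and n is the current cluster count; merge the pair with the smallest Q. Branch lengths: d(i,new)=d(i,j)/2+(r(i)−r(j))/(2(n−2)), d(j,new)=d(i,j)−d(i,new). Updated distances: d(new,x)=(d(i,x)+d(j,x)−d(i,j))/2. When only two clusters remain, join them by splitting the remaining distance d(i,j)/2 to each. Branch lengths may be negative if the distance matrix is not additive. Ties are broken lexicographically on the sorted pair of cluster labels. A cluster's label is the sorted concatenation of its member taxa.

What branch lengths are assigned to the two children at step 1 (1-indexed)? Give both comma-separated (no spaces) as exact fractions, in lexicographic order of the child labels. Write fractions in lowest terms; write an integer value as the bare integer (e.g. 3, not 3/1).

23/6,1/6

step 1: merge (B,K) at d=4, Q=-71; branch lengths B→23/6, K→1/6; new cluster BK
  updated: d(BK,I)=15/2, d(BK,O)=12, d(BK,X)=12
step 2: merge (BK,I) at d=15/2, Q=-43; branch lengths BK→5, I→5/2; new cluster BIK
  updated: d(BIK,O)=21/4, d(BIK,X)=35/4
step 3: merge (BIK,O) at d=21/4, Q=-18; branch lengths BIK→5, O→1/4; new cluster BIKO
  updated: d(BIKO,X)=15/4
step 4: merge (BIKO,X) at d=15/4; branch lengths BIKO→15/8, X→15/8; new cluster BIKOX
final tree: ((((B:23/6,K:1/6):5,I:5/2):5,O:1/4):15/8,X:15/8)
total length: 41/2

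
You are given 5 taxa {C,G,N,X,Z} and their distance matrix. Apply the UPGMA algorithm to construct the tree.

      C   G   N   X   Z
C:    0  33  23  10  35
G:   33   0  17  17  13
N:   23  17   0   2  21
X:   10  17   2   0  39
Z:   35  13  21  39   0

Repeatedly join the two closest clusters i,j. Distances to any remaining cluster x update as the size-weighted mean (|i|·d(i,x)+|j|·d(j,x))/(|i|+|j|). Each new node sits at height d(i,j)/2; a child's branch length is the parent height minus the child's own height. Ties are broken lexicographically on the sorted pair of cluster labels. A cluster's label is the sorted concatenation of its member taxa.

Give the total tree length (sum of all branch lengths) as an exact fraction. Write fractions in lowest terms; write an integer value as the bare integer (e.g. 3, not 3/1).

1. join N+X (d=2) ⇒ NX; edges |N|=1, |X|=1
  updated: d(C,NX)=33/2, d(G,NX)=17, d(NX,Z)=30
2. join G+Z (d=13) ⇒ GZ; edges |G|=13/2, |Z|=13/2
  updated: d(C,GZ)=34, d(GZ,NX)=47/2
3. join C+NX (d=33/2) ⇒ CNX; edges |C|=33/4, |NX|=29/4
  updated: d(CNX,GZ)=27
4. join CNX+GZ (d=27) ⇒ CGNXZ; edges |CNX|=21/4, |GZ|=7
final tree: ((C:33/4,(N:1,X:1):29/4):21/4,(G:13/2,Z:13/2):7)
total length: 171/4

171/4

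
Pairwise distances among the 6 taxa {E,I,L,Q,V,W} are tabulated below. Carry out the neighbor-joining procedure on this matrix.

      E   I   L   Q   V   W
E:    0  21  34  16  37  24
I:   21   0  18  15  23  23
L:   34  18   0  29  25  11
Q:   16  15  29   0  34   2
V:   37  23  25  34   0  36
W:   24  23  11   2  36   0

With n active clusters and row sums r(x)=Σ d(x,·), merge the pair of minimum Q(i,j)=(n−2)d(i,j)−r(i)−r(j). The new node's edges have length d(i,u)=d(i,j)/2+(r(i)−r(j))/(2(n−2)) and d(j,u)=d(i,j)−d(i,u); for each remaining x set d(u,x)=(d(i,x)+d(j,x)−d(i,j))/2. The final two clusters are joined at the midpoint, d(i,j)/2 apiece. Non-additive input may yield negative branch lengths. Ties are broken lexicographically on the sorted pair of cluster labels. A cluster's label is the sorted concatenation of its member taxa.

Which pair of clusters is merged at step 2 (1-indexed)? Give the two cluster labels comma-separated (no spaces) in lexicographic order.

E,QW

1. join Q+W (d=2, Q=-184) ⇒ QW; edges |Q|=1, |W|=1
  updated: d(E,QW)=19, d(I,QW)=18, d(L,QW)=19, d(QW,V)=34
2. join E+QW (d=19, Q=-144) ⇒ EQW; edges |E|=13, |QW|=6
  updated: d(EQW,I)=10, d(EQW,L)=17, d(EQW,V)=26
3. join EQW+I (d=10, Q=-84) ⇒ EIQW; edges |EQW|=11/2, |I|=9/2
  updated: d(EIQW,L)=25/2, d(EIQW,V)=39/2
4. join EIQW+L (d=25/2, Q=-57) ⇒ EILQW; edges |EIQW|=7/2, |L|=9
  updated: d(EILQW,V)=16
5. join EILQW+V (d=16) ⇒ EILQVW; edges |EILQW|=8, |V|=8
final tree: ((((E:13,(Q:1,W:1):6):11/2,I:9/2):7/2,L:9):8,V:8)
total length: 119/2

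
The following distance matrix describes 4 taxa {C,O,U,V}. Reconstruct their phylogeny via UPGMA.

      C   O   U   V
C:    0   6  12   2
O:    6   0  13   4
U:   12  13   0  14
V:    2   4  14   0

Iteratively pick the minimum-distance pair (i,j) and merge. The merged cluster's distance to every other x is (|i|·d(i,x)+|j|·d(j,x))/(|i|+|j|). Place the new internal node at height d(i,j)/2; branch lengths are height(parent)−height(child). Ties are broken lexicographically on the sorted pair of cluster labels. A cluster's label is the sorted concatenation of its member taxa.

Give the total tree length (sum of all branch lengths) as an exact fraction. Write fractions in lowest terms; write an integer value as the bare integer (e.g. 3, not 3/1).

step 1: merge (C,V) at d=2; branch lengths C→1, V→1; new cluster CV
  updated: d(CV,O)=5, d(CV,U)=13
step 2: merge (CV,O) at d=5; branch lengths CV→3/2, O→5/2; new cluster COV
  updated: d(COV,U)=13
step 3: merge (COV,U) at d=13; branch lengths COV→4, U→13/2; new cluster COUV
final tree: (((C:1,V:1):3/2,O:5/2):4,U:13/2)
total length: 33/2

33/2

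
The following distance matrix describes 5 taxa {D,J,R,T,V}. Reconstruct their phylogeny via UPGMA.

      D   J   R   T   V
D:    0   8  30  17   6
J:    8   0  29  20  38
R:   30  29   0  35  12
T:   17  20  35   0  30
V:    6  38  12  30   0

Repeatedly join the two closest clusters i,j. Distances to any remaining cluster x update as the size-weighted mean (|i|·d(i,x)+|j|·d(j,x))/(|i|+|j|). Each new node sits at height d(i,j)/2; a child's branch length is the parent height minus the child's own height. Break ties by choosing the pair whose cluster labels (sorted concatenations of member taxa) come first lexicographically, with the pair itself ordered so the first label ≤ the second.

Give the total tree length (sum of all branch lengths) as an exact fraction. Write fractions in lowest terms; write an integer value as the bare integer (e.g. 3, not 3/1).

step 1: merge (D,V) at d=6; branch lengths D→3, V→3; new cluster DV
  updated: d(DV,J)=23, d(DV,R)=21, d(DV,T)=47/2
step 2: merge (J,T) at d=20; branch lengths J→10, T→10; new cluster JT
  updated: d(DV,JT)=93/4, d(JT,R)=32
step 3: merge (DV,R) at d=21; branch lengths DV→15/2, R→21/2; new cluster DRV
  updated: d(DRV,JT)=157/6
step 4: merge (DRV,JT) at d=157/6; branch lengths DRV→31/12, JT→37/12; new cluster DJRTV
final tree: (((D:3,V:3):15/2,R:21/2):31/12,(J:10,T:10):37/12)
total length: 149/3

149/3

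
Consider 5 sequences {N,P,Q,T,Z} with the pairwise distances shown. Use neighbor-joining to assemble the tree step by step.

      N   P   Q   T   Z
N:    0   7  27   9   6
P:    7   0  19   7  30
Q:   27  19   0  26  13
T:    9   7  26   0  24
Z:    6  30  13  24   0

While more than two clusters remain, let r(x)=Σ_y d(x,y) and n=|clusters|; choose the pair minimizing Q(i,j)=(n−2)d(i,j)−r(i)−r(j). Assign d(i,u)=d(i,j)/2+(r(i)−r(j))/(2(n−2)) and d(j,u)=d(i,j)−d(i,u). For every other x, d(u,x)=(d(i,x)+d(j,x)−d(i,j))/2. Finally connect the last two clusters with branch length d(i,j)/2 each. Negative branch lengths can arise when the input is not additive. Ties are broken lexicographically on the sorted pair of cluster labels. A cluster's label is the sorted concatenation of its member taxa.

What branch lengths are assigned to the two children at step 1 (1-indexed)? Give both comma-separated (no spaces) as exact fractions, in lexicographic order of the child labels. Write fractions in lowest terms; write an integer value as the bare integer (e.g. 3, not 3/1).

step 1: merge (Q,Z) at d=13, Q=-119; branch lengths Q→17/2, Z→9/2; new cluster QZ
  updated: d(N,QZ)=10, d(P,QZ)=18, d(QZ,T)=37/2
step 2: merge (N,QZ) at d=10, Q=-105/2; branch lengths N→-1/8, QZ→81/8; new cluster NQZ
  updated: d(NQZ,P)=15/2, d(NQZ,T)=35/4
step 3: merge (NQZ,P) at d=15/2, Q=-93/4; branch lengths NQZ→37/8, P→23/8; new cluster NPQZ
  updated: d(NPQZ,T)=33/8
step 4: merge (NPQZ,T) at d=33/8; branch lengths NPQZ→33/16, T→33/16; new cluster NPQTZ
final tree: (((N:-1/8,(Q:17/2,Z:9/2):81/8):37/8,P:23/8):33/16,T:33/16)
total length: 277/8

17/2,9/2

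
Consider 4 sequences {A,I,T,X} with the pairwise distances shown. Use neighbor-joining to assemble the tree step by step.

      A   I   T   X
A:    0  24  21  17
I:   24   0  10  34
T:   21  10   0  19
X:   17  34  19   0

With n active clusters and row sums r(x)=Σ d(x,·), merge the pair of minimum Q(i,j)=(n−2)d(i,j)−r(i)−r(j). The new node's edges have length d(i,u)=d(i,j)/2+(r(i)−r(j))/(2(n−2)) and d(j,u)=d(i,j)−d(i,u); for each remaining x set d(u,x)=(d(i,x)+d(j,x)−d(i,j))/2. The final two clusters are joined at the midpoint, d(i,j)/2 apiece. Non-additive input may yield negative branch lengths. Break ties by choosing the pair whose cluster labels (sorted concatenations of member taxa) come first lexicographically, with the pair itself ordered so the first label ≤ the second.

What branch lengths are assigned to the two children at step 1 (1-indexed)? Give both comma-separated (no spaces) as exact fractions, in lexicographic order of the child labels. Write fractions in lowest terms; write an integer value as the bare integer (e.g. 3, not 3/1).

13/2,21/2

step 1: merge (A,X) at d=17, Q=-98; branch lengths A→13/2, X→21/2; new cluster AX
  updated: d(AX,I)=41/2, d(AX,T)=23/2
step 2: merge (AX,I) at d=41/2, Q=-42; branch lengths AX→11, I→19/2; new cluster AIX
  updated: d(AIX,T)=1/2
step 3: merge (AIX,T) at d=1/2; branch lengths AIX→1/4, T→1/4; new cluster AITX
final tree: (((A:13/2,X:21/2):11,I:19/2):1/4,T:1/4)
total length: 38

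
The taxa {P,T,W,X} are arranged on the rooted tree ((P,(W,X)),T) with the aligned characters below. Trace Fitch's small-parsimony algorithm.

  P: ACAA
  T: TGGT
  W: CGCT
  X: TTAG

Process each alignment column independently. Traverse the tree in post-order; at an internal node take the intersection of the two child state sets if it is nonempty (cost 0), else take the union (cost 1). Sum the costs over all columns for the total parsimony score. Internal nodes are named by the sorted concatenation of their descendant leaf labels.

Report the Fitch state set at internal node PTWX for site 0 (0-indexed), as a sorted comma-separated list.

[col 0] WX: children W:{C}, X:{T} ∪→ {C,T}; cost 1
[col 0] PWX: children P:{A}, WX:{C,T} ∪→ {A,C,T}; cost 1
[col 0] PTWX: children PWX:{A,C,T}, T:{T} ∩→ {T}; cost 0
[col 1] WX: children W:{G}, X:{T} ∪→ {G,T}; cost 1
[col 1] PWX: children P:{C}, WX:{G,T} ∪→ {C,G,T}; cost 1
[col 1] PTWX: children PWX:{C,G,T}, T:{G} ∩→ {G}; cost 0
[col 2] WX: children W:{C}, X:{A} ∪→ {A,C}; cost 1
[col 2] PWX: children P:{A}, WX:{A,C} ∩→ {A}; cost 0
[col 2] PTWX: children PWX:{A}, T:{G} ∪→ {A,G}; cost 1
[col 3] WX: children W:{T}, X:{G} ∪→ {G,T}; cost 1
[col 3] PWX: children P:{A}, WX:{G,T} ∪→ {A,G,T}; cost 1
[col 3] PTWX: children PWX:{A,G,T}, T:{T} ∩→ {T}; cost 0
per-site changes: [2, 2, 2, 2]; total = 8

T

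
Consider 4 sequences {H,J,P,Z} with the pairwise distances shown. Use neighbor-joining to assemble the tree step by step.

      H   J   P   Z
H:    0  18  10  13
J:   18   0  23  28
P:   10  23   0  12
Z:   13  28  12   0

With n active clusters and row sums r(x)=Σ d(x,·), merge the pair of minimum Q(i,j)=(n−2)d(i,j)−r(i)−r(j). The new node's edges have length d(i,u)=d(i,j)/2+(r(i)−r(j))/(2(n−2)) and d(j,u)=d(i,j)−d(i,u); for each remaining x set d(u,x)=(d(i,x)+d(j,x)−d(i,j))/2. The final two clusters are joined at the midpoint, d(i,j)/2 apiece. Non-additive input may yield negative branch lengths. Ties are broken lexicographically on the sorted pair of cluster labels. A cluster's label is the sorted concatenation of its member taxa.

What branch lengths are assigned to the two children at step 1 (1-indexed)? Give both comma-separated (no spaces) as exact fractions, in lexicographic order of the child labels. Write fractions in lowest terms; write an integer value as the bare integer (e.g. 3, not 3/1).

step 1: merge (H,J) at d=18, Q=-74; branch lengths H→2, J→16; new cluster HJ
  updated: d(HJ,P)=15/2, d(HJ,Z)=23/2
step 2: merge (HJ,P) at d=15/2, Q=-31; branch lengths HJ→7/2, P→4; new cluster HJP
  updated: d(HJP,Z)=8
step 3: merge (HJP,Z) at d=8; branch lengths HJP→4, Z→4; new cluster HJPZ
final tree: (((H:2,J:16):7/2,P:4):4,Z:4)
total length: 67/2

2,16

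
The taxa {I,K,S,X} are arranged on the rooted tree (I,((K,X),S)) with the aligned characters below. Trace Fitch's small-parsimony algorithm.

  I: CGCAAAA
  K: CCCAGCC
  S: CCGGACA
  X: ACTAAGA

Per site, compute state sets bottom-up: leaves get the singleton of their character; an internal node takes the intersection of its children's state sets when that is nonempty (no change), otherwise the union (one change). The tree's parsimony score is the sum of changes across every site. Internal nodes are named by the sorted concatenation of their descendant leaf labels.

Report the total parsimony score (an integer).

9

site 0, node KX: K={C} ∪ X={A} → {A,C} (+1)
site 0, node KSX: KX={A,C} ∩ S={C} → {C} (+0)
site 0, node IKSX: I={C} ∩ KSX={C} → {C} (+0)
site 1, node KX: K={C} ∩ X={C} → {C} (+0)
site 1, node KSX: KX={C} ∩ S={C} → {C} (+0)
site 1, node IKSX: I={G} ∪ KSX={C} → {C,G} (+1)
site 2, node KX: K={C} ∪ X={T} → {C,T} (+1)
site 2, node KSX: KX={C,T} ∪ S={G} → {C,G,T} (+1)
site 2, node IKSX: I={C} ∩ KSX={C,G,T} → {C} (+0)
site 3, node KX: K={A} ∩ X={A} → {A} (+0)
site 3, node KSX: KX={A} ∪ S={G} → {A,G} (+1)
site 3, node IKSX: I={A} ∩ KSX={A,G} → {A} (+0)
site 4, node KX: K={G} ∪ X={A} → {A,G} (+1)
site 4, node KSX: KX={A,G} ∩ S={A} → {A} (+0)
site 4, node IKSX: I={A} ∩ KSX={A} → {A} (+0)
site 5, node KX: K={C} ∪ X={G} → {C,G} (+1)
site 5, node KSX: KX={C,G} ∩ S={C} → {C} (+0)
site 5, node IKSX: I={A} ∪ KSX={C} → {A,C} (+1)
site 6, node KX: K={C} ∪ X={A} → {A,C} (+1)
site 6, node KSX: KX={A,C} ∩ S={A} → {A} (+0)
site 6, node IKSX: I={A} ∩ KSX={A} → {A} (+0)
per-site changes: [1, 1, 2, 1, 1, 2, 1]; total = 9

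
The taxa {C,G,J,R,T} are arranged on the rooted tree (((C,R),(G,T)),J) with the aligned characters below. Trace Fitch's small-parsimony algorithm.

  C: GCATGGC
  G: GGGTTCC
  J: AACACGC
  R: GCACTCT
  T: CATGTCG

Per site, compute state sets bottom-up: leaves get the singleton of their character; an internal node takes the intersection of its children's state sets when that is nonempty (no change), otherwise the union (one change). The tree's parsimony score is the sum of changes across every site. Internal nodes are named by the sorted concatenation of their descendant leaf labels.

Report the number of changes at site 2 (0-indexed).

3

[col 0] CR: children C:{G}, R:{G} ∩→ {G}; cost 0
[col 0] GT: children G:{G}, T:{C} ∪→ {C,G}; cost 1
[col 0] CGRT: children CR:{G}, GT:{C,G} ∩→ {G}; cost 0
[col 0] CGJRT: children CGRT:{G}, J:{A} ∪→ {A,G}; cost 1
[col 1] CR: children C:{C}, R:{C} ∩→ {C}; cost 0
[col 1] GT: children G:{G}, T:{A} ∪→ {A,G}; cost 1
[col 1] CGRT: children CR:{C}, GT:{A,G} ∪→ {A,C,G}; cost 1
[col 1] CGJRT: children CGRT:{A,C,G}, J:{A} ∩→ {A}; cost 0
[col 2] CR: children C:{A}, R:{A} ∩→ {A}; cost 0
[col 2] GT: children G:{G}, T:{T} ∪→ {G,T}; cost 1
[col 2] CGRT: children CR:{A}, GT:{G,T} ∪→ {A,G,T}; cost 1
[col 2] CGJRT: children CGRT:{A,G,T}, J:{C} ∪→ {A,C,G,T}; cost 1
[col 3] CR: children C:{T}, R:{C} ∪→ {C,T}; cost 1
[col 3] GT: children G:{T}, T:{G} ∪→ {G,T}; cost 1
[col 3] CGRT: children CR:{C,T}, GT:{G,T} ∩→ {T}; cost 0
[col 3] CGJRT: children CGRT:{T}, J:{A} ∪→ {A,T}; cost 1
[col 4] CR: children C:{G}, R:{T} ∪→ {G,T}; cost 1
[col 4] GT: children G:{T}, T:{T} ∩→ {T}; cost 0
[col 4] CGRT: children CR:{G,T}, GT:{T} ∩→ {T}; cost 0
[col 4] CGJRT: children CGRT:{T}, J:{C} ∪→ {C,T}; cost 1
[col 5] CR: children C:{G}, R:{C} ∪→ {C,G}; cost 1
[col 5] GT: children G:{C}, T:{C} ∩→ {C}; cost 0
[col 5] CGRT: children CR:{C,G}, GT:{C} ∩→ {C}; cost 0
[col 5] CGJRT: children CGRT:{C}, J:{G} ∪→ {C,G}; cost 1
[col 6] CR: children C:{C}, R:{T} ∪→ {C,T}; cost 1
[col 6] GT: children G:{C}, T:{G} ∪→ {C,G}; cost 1
[col 6] CGRT: children CR:{C,T}, GT:{C,G} ∩→ {C}; cost 0
[col 6] CGJRT: children CGRT:{C}, J:{C} ∩→ {C}; cost 0
per-site changes: [2, 2, 3, 3, 2, 2, 2]; total = 16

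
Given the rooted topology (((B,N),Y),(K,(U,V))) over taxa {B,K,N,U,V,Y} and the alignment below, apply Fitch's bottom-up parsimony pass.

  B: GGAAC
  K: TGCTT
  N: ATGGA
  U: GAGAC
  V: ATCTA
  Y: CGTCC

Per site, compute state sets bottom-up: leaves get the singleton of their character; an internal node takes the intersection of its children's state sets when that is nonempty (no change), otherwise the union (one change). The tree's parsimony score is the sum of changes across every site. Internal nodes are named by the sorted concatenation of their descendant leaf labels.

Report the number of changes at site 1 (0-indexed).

site 0, node BN: B={G} ∪ N={A} → {A,G} (+1)
site 0, node BNY: BN={A,G} ∪ Y={C} → {A,C,G} (+1)
site 0, node UV: U={G} ∪ V={A} → {A,G} (+1)
site 0, node KUV: K={T} ∪ UV={A,G} → {A,G,T} (+1)
site 0, node BKNUVY: BNY={A,C,G} ∩ KUV={A,G,T} → {A,G} (+0)
site 1, node BN: B={G} ∪ N={T} → {G,T} (+1)
site 1, node BNY: BN={G,T} ∩ Y={G} → {G} (+0)
site 1, node UV: U={A} ∪ V={T} → {A,T} (+1)
site 1, node KUV: K={G} ∪ UV={A,T} → {A,G,T} (+1)
site 1, node BKNUVY: BNY={G} ∩ KUV={A,G,T} → {G} (+0)
site 2, node BN: B={A} ∪ N={G} → {A,G} (+1)
site 2, node BNY: BN={A,G} ∪ Y={T} → {A,G,T} (+1)
site 2, node UV: U={G} ∪ V={C} → {C,G} (+1)
site 2, node KUV: K={C} ∩ UV={C,G} → {C} (+0)
site 2, node BKNUVY: BNY={A,G,T} ∪ KUV={C} → {A,C,G,T} (+1)
site 3, node BN: B={A} ∪ N={G} → {A,G} (+1)
site 3, node BNY: BN={A,G} ∪ Y={C} → {A,C,G} (+1)
site 3, node UV: U={A} ∪ V={T} → {A,T} (+1)
site 3, node KUV: K={T} ∩ UV={A,T} → {T} (+0)
site 3, node BKNUVY: BNY={A,C,G} ∪ KUV={T} → {A,C,G,T} (+1)
site 4, node BN: B={C} ∪ N={A} → {A,C} (+1)
site 4, node BNY: BN={A,C} ∩ Y={C} → {C} (+0)
site 4, node UV: U={C} ∪ V={A} → {A,C} (+1)
site 4, node KUV: K={T} ∪ UV={A,C} → {A,C,T} (+1)
site 4, node BKNUVY: BNY={C} ∩ KUV={A,C,T} → {C} (+0)
per-site changes: [4, 3, 4, 4, 3]; total = 18

3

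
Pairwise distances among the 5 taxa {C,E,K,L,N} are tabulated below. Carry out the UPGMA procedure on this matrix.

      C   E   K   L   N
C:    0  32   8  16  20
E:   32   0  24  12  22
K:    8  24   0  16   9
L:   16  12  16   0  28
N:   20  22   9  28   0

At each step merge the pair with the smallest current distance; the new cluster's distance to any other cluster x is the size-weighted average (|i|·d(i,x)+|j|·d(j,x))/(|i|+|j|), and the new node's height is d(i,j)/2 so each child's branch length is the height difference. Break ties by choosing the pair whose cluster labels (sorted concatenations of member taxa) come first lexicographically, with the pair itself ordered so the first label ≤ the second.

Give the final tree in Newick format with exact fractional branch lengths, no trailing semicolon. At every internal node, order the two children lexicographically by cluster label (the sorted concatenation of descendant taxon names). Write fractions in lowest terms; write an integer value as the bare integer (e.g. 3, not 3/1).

1. join C+K (d=8) ⇒ CK; edges |C|=4, |K|=4
  updated: d(CK,E)=28, d(CK,L)=16, d(CK,N)=29/2
2. join E+L (d=12) ⇒ EL; edges |E|=6, |L|=6
  updated: d(CK,EL)=22, d(EL,N)=25
3. join CK+N (d=29/2) ⇒ CKN; edges |CK|=13/4, |N|=29/4
  updated: d(CKN,EL)=23
4. join CKN+EL (d=23) ⇒ CEKLN; edges |CKN|=17/4, |EL|=11/2
final tree: (((C:4,K:4):13/4,N:29/4):17/4,(E:6,L:6):11/2)
total length: 161/4

(((C:4,K:4):13/4,N:29/4):17/4,(E:6,L:6):11/2)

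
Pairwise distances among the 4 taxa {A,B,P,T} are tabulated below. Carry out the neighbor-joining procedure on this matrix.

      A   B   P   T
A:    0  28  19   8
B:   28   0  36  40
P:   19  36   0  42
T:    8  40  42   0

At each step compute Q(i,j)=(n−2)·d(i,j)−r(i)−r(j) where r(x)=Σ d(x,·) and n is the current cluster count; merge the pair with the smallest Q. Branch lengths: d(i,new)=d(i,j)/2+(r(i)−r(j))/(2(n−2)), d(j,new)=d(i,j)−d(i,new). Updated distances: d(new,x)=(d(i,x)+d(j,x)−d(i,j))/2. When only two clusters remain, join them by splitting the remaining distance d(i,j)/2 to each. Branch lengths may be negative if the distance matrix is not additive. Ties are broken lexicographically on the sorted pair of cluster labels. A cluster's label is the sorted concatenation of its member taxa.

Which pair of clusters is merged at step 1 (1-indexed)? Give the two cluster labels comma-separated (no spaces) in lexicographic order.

step 1: merge (A,T) at d=8, Q=-129; branch lengths A→-19/4, T→51/4; new cluster AT
  updated: d(AT,B)=30, d(AT,P)=53/2
step 2: merge (AT,B) at d=30, Q=-185/2; branch lengths AT→41/4, B→79/4; new cluster ABT
  updated: d(ABT,P)=65/4
step 3: merge (ABT,P) at d=65/4; branch lengths ABT→65/8, P→65/8; new cluster ABPT
final tree: (((A:-19/4,T:51/4):41/4,B:79/4):65/8,P:65/8)
total length: 217/4

A,T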